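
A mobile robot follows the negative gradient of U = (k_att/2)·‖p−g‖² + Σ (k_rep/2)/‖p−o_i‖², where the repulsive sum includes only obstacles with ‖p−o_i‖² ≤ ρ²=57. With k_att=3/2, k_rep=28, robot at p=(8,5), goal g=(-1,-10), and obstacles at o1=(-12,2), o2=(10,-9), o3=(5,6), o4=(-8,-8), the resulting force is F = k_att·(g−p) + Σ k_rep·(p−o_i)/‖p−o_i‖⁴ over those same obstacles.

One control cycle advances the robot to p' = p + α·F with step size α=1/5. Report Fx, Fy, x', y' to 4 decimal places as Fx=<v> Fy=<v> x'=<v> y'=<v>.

Fx=-12.6600 Fy=-22.7800 x'=5.4680 y'=0.4440

F_att = 3/2·(g−p) = 3/2·(-9,-15) = (-13.5000,-22.5000)
o1: d²=409 > ρ²=57 → inactive
o2: d²=200 > ρ²=57 → inactive
o3: d²=10 ≤ ρ²=57; F_rep = 28·(3,-1)/10² = (0.8400,-0.2800)
o4: d²=425 > ρ²=57 → inactive
F = F_att + ΣF_rep = (-12.6600,-22.7800)
p' = p + 1/5·F = (5.4680,0.4440)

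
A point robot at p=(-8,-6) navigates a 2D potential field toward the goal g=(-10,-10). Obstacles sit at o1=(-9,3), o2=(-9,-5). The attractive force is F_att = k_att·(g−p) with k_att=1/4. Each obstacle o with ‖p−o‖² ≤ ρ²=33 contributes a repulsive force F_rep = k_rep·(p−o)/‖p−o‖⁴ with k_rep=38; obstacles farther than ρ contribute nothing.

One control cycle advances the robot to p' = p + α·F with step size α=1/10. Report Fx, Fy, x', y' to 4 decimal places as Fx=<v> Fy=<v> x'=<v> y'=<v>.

Fx=9.0000 Fy=-10.5000 x'=-7.1000 y'=-7.0500

F_att = 1/4·(g−p) = 1/4·(-2,-4) = (-0.5000,-1.0000)
o1: d²=82 > ρ²=33 → inactive
o2: d²=2 ≤ ρ²=33; F_rep = 38·(1,-1)/2² = (9.5000,-9.5000)
F = F_att + ΣF_rep = (9.0000,-10.5000)
p' = p + 1/10·F = (-7.1000,-7.0500)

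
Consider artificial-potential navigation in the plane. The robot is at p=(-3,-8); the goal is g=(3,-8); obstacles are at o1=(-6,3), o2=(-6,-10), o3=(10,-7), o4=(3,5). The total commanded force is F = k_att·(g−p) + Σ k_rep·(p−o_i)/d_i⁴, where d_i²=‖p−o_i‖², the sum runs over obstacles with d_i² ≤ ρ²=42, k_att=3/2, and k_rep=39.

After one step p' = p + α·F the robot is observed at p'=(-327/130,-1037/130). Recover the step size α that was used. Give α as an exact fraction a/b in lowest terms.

F_att = 3/2·(g−p) = 3/2·(6,0) = (9.0000,0.0000)
o1: d²=130 > ρ²=42 → inactive
o2: d²=13 ≤ ρ²=42; F_rep = 39·(3,2)/13² = (0.6923,0.4615)
o3: d²=170 > ρ²=42 → inactive
o4: d²=205 > ρ²=42 → inactive
F = F_att + ΣF_rep = (9.6923,0.4615)
Δp = p'−p = (0.4846,0.0231); α = Δx/Fx = (63/130) / (126/13) = 1/20
check: Δy/Fy = (3/130) / (6/13) = 1/20 ✓

α = 1/20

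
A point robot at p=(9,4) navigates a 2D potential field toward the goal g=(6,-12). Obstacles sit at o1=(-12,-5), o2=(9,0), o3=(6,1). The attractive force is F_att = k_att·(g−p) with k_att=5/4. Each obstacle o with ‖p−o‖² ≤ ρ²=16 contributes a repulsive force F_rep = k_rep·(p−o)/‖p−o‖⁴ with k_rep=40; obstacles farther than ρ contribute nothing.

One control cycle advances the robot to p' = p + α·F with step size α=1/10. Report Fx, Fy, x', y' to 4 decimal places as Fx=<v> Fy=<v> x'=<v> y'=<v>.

F_att = 5/4·(g−p) = 5/4·(-3,-16) = (-3.7500,-20.0000)
o1: d²=522 > ρ²=16 → inactive
o2: d²=16 ≤ ρ²=16; F_rep = 40·(0,4)/16² = (0.0000,0.6250)
o3: d²=18 > ρ²=16 → inactive
F = F_att + ΣF_rep = (-3.7500,-19.3750)
p' = p + 1/10·F = (8.6250,2.0625)

Fx=-3.7500 Fy=-19.3750 x'=8.6250 y'=2.0625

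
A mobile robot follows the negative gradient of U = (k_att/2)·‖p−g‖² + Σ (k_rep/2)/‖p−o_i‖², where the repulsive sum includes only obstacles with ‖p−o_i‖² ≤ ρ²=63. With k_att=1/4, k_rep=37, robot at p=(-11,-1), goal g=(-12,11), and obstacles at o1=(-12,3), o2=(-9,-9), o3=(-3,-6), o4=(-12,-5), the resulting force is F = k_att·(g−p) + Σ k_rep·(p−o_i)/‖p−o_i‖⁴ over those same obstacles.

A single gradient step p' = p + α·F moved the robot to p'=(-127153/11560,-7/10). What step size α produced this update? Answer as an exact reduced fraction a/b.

α = 1/10

F_att = 1/4·(g−p) = 1/4·(-1,12) = (-0.2500,3.0000)
o1: d²=17 ≤ ρ²=63; F_rep = 37·(1,-4)/17² = (0.1280,-0.5121)
o2: d²=68 > ρ²=63 → inactive
o3: d²=89 > ρ²=63 → inactive
o4: d²=17 ≤ ρ²=63; F_rep = 37·(1,4)/17² = (0.1280,0.5121)
F = F_att + ΣF_rep = (0.0061,3.0000)
Δp = p'−p = (0.0006,0.3000); α = Δx/Fx = (7/11560) / (7/1156) = 1/10
check: Δy/Fy = (3/10) / (3) = 1/10 ✓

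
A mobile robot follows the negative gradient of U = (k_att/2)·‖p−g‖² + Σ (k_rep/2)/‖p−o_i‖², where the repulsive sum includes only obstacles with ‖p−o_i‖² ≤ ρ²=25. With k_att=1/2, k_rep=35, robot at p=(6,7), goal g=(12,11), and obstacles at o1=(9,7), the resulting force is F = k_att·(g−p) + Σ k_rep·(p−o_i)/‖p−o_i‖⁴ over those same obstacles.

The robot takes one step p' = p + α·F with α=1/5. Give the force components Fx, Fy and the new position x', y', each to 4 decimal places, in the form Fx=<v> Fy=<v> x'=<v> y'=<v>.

Fx=1.7037 Fy=2.0000 x'=6.3407 y'=7.4000

F_att = 1/2·(g−p) = 1/2·(6,4) = (3.0000,2.0000)
o1: d²=9 ≤ ρ²=25; F_rep = 35·(-3,0)/9² = (-1.2963,0.0000)
F = F_att + ΣF_rep = (1.7037,2.0000)
p' = p + 1/5·F = (6.3407,7.4000)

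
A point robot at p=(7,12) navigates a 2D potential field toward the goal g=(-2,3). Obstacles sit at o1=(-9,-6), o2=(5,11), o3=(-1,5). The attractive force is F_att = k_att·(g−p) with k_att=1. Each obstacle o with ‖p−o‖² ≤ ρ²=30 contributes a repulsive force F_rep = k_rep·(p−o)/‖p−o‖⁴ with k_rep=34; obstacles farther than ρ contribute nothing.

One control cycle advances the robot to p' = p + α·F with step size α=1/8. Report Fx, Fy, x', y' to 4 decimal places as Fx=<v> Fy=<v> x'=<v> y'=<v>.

Fx=-6.2800 Fy=-7.6400 x'=6.2150 y'=11.0450

F_att = 1·(g−p) = 1·(-9,-9) = (-9.0000,-9.0000)
o1: d²=580 > ρ²=30 → inactive
o2: d²=5 ≤ ρ²=30; F_rep = 34·(2,1)/5² = (2.7200,1.3600)
o3: d²=113 > ρ²=30 → inactive
F = F_att + ΣF_rep = (-6.2800,-7.6400)
p' = p + 1/8·F = (6.2150,11.0450)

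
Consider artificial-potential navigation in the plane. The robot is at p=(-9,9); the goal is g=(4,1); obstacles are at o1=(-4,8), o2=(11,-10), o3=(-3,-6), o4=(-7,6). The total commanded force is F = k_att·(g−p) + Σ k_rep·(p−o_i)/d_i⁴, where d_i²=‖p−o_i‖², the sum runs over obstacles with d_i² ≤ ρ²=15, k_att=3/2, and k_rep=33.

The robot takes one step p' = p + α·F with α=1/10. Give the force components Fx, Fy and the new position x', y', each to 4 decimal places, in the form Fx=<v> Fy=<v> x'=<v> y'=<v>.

Fx=19.1095 Fy=-11.4142 x'=-7.0891 y'=7.8586

F_att = 3/2·(g−p) = 3/2·(13,-8) = (19.5000,-12.0000)
o1: d²=26 > ρ²=15 → inactive
o2: d²=761 > ρ²=15 → inactive
o3: d²=261 > ρ²=15 → inactive
o4: d²=13 ≤ ρ²=15; F_rep = 33·(-2,3)/13² = (-0.3905,0.5858)
F = F_att + ΣF_rep = (19.1095,-11.4142)
p' = p + 1/10·F = (-7.0891,7.8586)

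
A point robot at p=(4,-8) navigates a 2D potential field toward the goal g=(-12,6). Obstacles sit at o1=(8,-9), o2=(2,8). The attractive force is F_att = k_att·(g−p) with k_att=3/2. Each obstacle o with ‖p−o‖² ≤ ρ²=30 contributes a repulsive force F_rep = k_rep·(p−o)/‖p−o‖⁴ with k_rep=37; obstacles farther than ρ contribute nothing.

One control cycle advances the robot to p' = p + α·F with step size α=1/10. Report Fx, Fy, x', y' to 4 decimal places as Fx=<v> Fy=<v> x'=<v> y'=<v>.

Fx=-24.5121 Fy=21.1280 x'=1.5488 y'=-5.8872

F_att = 3/2·(g−p) = 3/2·(-16,14) = (-24.0000,21.0000)
o1: d²=17 ≤ ρ²=30; F_rep = 37·(-4,1)/17² = (-0.5121,0.1280)
o2: d²=260 > ρ²=30 → inactive
F = F_att + ΣF_rep = (-24.5121,21.1280)
p' = p + 1/10·F = (1.5488,-5.8872)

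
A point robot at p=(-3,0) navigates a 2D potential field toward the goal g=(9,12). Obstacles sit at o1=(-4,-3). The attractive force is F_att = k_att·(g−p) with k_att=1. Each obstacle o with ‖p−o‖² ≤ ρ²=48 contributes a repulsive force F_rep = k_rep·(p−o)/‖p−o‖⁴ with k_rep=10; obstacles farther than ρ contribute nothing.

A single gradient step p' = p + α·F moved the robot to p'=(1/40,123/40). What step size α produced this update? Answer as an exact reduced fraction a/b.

α = 1/4

F_att = 1·(g−p) = 1·(12,12) = (12.0000,12.0000)
o1: d²=10 ≤ ρ²=48; F_rep = 10·(1,3)/10² = (0.1000,0.3000)
F = F_att + ΣF_rep = (12.1000,12.3000)
Δp = p'−p = (3.0250,3.0750); α = Δx/Fx = (121/40) / (121/10) = 1/4
check: Δy/Fy = (123/40) / (123/10) = 1/4 ✓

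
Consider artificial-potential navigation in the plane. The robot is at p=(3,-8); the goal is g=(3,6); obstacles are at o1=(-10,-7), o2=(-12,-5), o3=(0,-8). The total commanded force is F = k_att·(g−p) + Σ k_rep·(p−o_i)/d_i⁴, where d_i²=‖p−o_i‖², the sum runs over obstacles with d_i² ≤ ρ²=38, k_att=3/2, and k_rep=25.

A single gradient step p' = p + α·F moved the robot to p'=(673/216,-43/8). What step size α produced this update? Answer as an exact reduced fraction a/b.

F_att = 3/2·(g−p) = 3/2·(0,14) = (0.0000,21.0000)
o1: d²=170 > ρ²=38 → inactive
o2: d²=234 > ρ²=38 → inactive
o3: d²=9 ≤ ρ²=38; F_rep = 25·(3,0)/9² = (0.9259,0.0000)
F = F_att + ΣF_rep = (0.9259,21.0000)
Δp = p'−p = (0.1157,2.6250); α = Δx/Fx = (25/216) / (25/27) = 1/8
check: Δy/Fy = (21/8) / (21) = 1/8 ✓

α = 1/8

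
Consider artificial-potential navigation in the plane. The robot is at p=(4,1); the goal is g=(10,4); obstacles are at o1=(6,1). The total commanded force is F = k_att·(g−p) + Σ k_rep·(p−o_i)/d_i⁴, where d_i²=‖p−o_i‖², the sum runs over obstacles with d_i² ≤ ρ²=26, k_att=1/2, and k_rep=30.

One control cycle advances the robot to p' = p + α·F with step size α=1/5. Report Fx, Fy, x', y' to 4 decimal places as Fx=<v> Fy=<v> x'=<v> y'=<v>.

F_att = 1/2·(g−p) = 1/2·(6,3) = (3.0000,1.5000)
o1: d²=4 ≤ ρ²=26; F_rep = 30·(-2,0)/4² = (-3.7500,0.0000)
F = F_att + ΣF_rep = (-0.7500,1.5000)
p' = p + 1/5·F = (3.8500,1.3000)

Fx=-0.7500 Fy=1.5000 x'=3.8500 y'=1.3000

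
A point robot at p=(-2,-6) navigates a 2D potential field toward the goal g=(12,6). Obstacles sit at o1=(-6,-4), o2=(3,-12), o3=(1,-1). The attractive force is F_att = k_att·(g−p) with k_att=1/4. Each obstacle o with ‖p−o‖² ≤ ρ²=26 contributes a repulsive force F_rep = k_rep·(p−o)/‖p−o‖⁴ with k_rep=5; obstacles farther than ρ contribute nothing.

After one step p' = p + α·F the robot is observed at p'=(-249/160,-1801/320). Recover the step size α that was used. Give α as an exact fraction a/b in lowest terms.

α = 1/8

F_att = 1/4·(g−p) = 1/4·(14,12) = (3.5000,3.0000)
o1: d²=20 ≤ ρ²=26; F_rep = 5·(4,-2)/20² = (0.0500,-0.0250)
o2: d²=61 > ρ²=26 → inactive
o3: d²=34 > ρ²=26 → inactive
F = F_att + ΣF_rep = (3.5500,2.9750)
Δp = p'−p = (0.4437,0.3719); α = Δx/Fx = (71/160) / (71/20) = 1/8
check: Δy/Fy = (119/320) / (119/40) = 1/8 ✓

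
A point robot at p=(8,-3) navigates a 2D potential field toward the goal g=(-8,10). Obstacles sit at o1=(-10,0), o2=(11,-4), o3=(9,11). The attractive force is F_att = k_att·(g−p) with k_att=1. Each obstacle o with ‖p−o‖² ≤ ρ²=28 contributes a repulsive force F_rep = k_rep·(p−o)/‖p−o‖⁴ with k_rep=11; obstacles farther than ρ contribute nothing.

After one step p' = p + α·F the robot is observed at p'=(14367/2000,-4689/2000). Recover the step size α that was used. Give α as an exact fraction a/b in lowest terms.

α = 1/20

F_att = 1·(g−p) = 1·(-16,13) = (-16.0000,13.0000)
o1: d²=333 > ρ²=28 → inactive
o2: d²=10 ≤ ρ²=28; F_rep = 11·(-3,1)/10² = (-0.3300,0.1100)
o3: d²=197 > ρ²=28 → inactive
F = F_att + ΣF_rep = (-16.3300,13.1100)
Δp = p'−p = (-0.8165,0.6555); α = Δx/Fx = (-1633/2000) / (-1633/100) = 1/20
check: Δy/Fy = (1311/2000) / (1311/100) = 1/20 ✓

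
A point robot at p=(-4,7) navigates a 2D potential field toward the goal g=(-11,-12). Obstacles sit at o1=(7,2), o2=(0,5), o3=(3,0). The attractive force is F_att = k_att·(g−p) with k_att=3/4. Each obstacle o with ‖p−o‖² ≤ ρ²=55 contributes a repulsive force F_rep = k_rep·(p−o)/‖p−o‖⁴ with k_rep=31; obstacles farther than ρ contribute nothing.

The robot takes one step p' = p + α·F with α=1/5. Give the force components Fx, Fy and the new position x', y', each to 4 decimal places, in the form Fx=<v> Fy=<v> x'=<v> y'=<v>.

F_att = 3/4·(g−p) = 3/4·(-7,-19) = (-5.2500,-14.2500)
o1: d²=146 > ρ²=55 → inactive
o2: d²=20 ≤ ρ²=55; F_rep = 31·(-4,2)/20² = (-0.3100,0.1550)
o3: d²=98 > ρ²=55 → inactive
F = F_att + ΣF_rep = (-5.5600,-14.0950)
p' = p + 1/5·F = (-5.1120,4.1810)

Fx=-5.5600 Fy=-14.0950 x'=-5.1120 y'=4.1810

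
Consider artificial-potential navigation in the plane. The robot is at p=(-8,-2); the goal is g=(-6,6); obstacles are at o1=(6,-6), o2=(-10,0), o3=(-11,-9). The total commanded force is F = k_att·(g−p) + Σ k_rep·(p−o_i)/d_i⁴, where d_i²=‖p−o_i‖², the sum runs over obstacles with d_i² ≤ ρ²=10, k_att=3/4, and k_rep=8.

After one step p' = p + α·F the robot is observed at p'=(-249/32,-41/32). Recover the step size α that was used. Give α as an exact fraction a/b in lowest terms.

α = 1/8

F_att = 3/4·(g−p) = 3/4·(2,8) = (1.5000,6.0000)
o1: d²=212 > ρ²=10 → inactive
o2: d²=8 ≤ ρ²=10; F_rep = 8·(2,-2)/8² = (0.2500,-0.2500)
o3: d²=58 > ρ²=10 → inactive
F = F_att + ΣF_rep = (1.7500,5.7500)
Δp = p'−p = (0.2188,0.7188); α = Δx/Fx = (7/32) / (7/4) = 1/8
check: Δy/Fy = (23/32) / (23/4) = 1/8 ✓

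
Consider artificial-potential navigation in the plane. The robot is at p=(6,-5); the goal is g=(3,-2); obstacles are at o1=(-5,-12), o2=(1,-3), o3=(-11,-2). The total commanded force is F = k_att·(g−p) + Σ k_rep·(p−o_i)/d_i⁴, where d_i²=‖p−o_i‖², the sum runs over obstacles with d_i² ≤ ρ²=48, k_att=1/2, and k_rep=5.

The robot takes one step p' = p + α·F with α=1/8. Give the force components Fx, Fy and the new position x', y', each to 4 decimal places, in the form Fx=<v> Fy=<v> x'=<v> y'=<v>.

F_att = 1/2·(g−p) = 1/2·(-3,3) = (-1.5000,1.5000)
o1: d²=170 > ρ²=48 → inactive
o2: d²=29 ≤ ρ²=48; F_rep = 5·(5,-2)/29² = (0.0297,-0.0119)
o3: d²=298 > ρ²=48 → inactive
F = F_att + ΣF_rep = (-1.4703,1.4881)
p' = p + 1/8·F = (5.8162,-4.8140)

Fx=-1.4703 Fy=1.4881 x'=5.8162 y'=-4.8140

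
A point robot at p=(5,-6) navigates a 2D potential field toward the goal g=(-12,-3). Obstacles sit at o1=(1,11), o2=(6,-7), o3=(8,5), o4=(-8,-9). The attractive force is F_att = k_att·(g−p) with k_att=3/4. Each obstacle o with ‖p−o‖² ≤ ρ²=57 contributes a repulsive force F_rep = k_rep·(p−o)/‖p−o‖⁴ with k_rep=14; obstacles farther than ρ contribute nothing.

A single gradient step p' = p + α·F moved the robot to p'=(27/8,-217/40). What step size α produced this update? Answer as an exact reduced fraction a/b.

α = 1/10

F_att = 3/4·(g−p) = 3/4·(-17,3) = (-12.7500,2.2500)
o1: d²=305 > ρ²=57 → inactive
o2: d²=2 ≤ ρ²=57; F_rep = 14·(-1,1)/2² = (-3.5000,3.5000)
o3: d²=130 > ρ²=57 → inactive
o4: d²=178 > ρ²=57 → inactive
F = F_att + ΣF_rep = (-16.2500,5.7500)
Δp = p'−p = (-1.6250,0.5750); α = Δx/Fx = (-13/8) / (-65/4) = 1/10
check: Δy/Fy = (23/40) / (23/4) = 1/10 ✓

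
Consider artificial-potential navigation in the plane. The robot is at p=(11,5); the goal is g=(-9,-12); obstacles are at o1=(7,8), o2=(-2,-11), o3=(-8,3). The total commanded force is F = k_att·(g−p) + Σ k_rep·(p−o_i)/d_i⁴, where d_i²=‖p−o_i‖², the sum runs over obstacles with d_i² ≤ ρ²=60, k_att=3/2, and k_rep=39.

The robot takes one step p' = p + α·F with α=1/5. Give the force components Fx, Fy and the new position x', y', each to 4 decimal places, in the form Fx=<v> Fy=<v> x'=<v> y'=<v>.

Fx=-29.7504 Fy=-25.6872 x'=5.0499 y'=-0.1374

F_att = 3/2·(g−p) = 3/2·(-20,-17) = (-30.0000,-25.5000)
o1: d²=25 ≤ ρ²=60; F_rep = 39·(4,-3)/25² = (0.2496,-0.1872)
o2: d²=425 > ρ²=60 → inactive
o3: d²=365 > ρ²=60 → inactive
F = F_att + ΣF_rep = (-29.7504,-25.6872)
p' = p + 1/5·F = (5.0499,-0.1374)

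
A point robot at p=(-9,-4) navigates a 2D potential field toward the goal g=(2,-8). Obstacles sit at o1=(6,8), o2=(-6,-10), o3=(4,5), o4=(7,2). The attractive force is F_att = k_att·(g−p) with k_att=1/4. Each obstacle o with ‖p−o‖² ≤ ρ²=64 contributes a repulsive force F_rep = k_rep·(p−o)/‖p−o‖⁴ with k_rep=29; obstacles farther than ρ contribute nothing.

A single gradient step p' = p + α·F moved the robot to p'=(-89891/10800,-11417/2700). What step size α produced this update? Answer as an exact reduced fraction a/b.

F_att = 1/4·(g−p) = 1/4·(11,-4) = (2.7500,-1.0000)
o1: d²=369 > ρ²=64 → inactive
o2: d²=45 ≤ ρ²=64; F_rep = 29·(-3,6)/45² = (-0.0430,0.0859)
o3: d²=250 > ρ²=64 → inactive
o4: d²=292 > ρ²=64 → inactive
F = F_att + ΣF_rep = (2.7070,-0.9141)
Δp = p'−p = (0.6768,-0.2285); α = Δx/Fx = (7309/10800) / (7309/2700) = 1/4
check: Δy/Fy = (-617/2700) / (-617/675) = 1/4 ✓

α = 1/4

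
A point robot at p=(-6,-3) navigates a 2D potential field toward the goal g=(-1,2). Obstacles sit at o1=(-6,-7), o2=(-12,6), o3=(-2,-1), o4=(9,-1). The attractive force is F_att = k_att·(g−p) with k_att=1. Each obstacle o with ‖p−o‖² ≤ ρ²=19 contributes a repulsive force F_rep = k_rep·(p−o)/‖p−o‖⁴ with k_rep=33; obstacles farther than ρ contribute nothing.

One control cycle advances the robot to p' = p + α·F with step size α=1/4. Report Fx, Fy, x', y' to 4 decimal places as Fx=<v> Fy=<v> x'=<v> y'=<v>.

F_att = 1·(g−p) = 1·(5,5) = (5.0000,5.0000)
o1: d²=16 ≤ ρ²=19; F_rep = 33·(0,4)/16² = (0.0000,0.5156)
o2: d²=117 > ρ²=19 → inactive
o3: d²=20 > ρ²=19 → inactive
o4: d²=229 > ρ²=19 → inactive
F = F_att + ΣF_rep = (5.0000,5.5156)
p' = p + 1/4·F = (-4.7500,-1.6211)

Fx=5.0000 Fy=5.5156 x'=-4.7500 y'=-1.6211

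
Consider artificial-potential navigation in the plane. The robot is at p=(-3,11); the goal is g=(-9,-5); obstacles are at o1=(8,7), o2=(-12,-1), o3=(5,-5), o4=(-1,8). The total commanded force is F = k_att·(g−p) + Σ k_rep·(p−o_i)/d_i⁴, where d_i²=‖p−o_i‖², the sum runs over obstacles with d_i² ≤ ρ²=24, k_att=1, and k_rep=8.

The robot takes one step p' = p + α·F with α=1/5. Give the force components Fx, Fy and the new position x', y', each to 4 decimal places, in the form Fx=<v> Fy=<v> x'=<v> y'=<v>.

Fx=-6.0947 Fy=-15.8580 x'=-4.2189 y'=7.8284

F_att = 1·(g−p) = 1·(-6,-16) = (-6.0000,-16.0000)
o1: d²=137 > ρ²=24 → inactive
o2: d²=225 > ρ²=24 → inactive
o3: d²=320 > ρ²=24 → inactive
o4: d²=13 ≤ ρ²=24; F_rep = 8·(-2,3)/13² = (-0.0947,0.1420)
F = F_att + ΣF_rep = (-6.0947,-15.8580)
p' = p + 1/5·F = (-4.2189,7.8284)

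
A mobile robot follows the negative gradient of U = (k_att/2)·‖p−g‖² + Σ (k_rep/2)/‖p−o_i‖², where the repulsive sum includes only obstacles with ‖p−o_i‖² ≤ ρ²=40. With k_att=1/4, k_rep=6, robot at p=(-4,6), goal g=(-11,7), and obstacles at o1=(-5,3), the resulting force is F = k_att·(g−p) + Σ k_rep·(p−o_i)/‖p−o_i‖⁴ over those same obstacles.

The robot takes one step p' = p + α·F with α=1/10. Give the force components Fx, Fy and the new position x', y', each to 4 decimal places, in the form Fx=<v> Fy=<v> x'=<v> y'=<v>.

F_att = 1/4·(g−p) = 1/4·(-7,1) = (-1.7500,0.2500)
o1: d²=10 ≤ ρ²=40; F_rep = 6·(1,3)/10² = (0.0600,0.1800)
F = F_att + ΣF_rep = (-1.6900,0.4300)
p' = p + 1/10·F = (-4.1690,6.0430)

Fx=-1.6900 Fy=0.4300 x'=-4.1690 y'=6.0430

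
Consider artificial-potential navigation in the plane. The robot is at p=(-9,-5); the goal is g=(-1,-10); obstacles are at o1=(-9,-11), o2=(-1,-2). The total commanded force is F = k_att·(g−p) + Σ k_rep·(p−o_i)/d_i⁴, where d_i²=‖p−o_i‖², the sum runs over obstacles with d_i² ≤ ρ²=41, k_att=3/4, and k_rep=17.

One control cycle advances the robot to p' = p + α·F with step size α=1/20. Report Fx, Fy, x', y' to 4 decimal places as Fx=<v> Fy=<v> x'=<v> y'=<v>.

F_att = 3/4·(g−p) = 3/4·(8,-5) = (6.0000,-3.7500)
o1: d²=36 ≤ ρ²=41; F_rep = 17·(0,6)/36² = (0.0000,0.0787)
o2: d²=73 > ρ²=41 → inactive
F = F_att + ΣF_rep = (6.0000,-3.6713)
p' = p + 1/20·F = (-8.7000,-5.1836)

Fx=6.0000 Fy=-3.6713 x'=-8.7000 y'=-5.1836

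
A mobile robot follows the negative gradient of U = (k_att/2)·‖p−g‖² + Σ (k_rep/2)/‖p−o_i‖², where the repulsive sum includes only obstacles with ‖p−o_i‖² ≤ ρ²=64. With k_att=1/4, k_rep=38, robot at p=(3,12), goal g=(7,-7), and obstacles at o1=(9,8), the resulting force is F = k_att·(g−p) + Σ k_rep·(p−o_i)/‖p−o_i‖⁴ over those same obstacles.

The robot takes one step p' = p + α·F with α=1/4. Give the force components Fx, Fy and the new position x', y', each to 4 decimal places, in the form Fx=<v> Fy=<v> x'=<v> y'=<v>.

F_att = 1/4·(g−p) = 1/4·(4,-19) = (1.0000,-4.7500)
o1: d²=52 ≤ ρ²=64; F_rep = 38·(-6,4)/52² = (-0.0843,0.0562)
F = F_att + ΣF_rep = (0.9157,-4.6938)
p' = p + 1/4·F = (3.2289,10.8266)

Fx=0.9157 Fy=-4.6938 x'=3.2289 y'=10.8266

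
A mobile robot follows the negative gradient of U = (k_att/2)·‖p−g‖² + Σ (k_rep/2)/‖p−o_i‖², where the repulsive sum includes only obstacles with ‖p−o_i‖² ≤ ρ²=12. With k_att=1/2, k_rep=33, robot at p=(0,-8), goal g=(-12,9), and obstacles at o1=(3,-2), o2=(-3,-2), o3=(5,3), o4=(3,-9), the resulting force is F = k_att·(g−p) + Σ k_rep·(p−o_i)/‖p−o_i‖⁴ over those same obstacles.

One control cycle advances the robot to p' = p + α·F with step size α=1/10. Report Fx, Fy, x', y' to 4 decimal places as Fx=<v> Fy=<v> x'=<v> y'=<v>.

F_att = 1/2·(g−p) = 1/2·(-12,17) = (-6.0000,8.5000)
o1: d²=45 > ρ²=12 → inactive
o2: d²=45 > ρ²=12 → inactive
o3: d²=146 > ρ²=12 → inactive
o4: d²=10 ≤ ρ²=12; F_rep = 33·(-3,1)/10² = (-0.9900,0.3300)
F = F_att + ΣF_rep = (-6.9900,8.8300)
p' = p + 1/10·F = (-0.6990,-7.1170)

Fx=-6.9900 Fy=8.8300 x'=-0.6990 y'=-7.1170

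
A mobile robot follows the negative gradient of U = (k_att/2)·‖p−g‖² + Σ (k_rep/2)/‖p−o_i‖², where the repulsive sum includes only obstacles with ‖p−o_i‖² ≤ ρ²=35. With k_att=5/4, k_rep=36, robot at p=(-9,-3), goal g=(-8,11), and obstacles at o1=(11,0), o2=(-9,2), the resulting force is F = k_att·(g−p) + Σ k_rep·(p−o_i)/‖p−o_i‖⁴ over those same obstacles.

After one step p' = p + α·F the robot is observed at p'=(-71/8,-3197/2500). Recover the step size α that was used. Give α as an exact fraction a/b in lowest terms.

F_att = 5/4·(g−p) = 5/4·(1,14) = (1.2500,17.5000)
o1: d²=409 > ρ²=35 → inactive
o2: d²=25 ≤ ρ²=35; F_rep = 36·(0,-5)/25² = (0.0000,-0.2880)
F = F_att + ΣF_rep = (1.2500,17.2120)
Δp = p'−p = (0.1250,1.7212); α = Δx/Fx = (1/8) / (5/4) = 1/10
check: Δy/Fy = (4303/2500) / (4303/250) = 1/10 ✓

α = 1/10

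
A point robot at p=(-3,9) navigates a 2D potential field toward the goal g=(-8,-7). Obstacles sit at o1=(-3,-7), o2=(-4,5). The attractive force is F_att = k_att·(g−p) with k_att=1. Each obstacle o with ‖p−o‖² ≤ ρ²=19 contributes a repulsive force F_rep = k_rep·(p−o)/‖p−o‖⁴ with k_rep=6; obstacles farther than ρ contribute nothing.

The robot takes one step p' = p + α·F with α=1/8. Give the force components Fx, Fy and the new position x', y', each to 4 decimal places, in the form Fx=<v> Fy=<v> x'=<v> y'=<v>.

F_att = 1·(g−p) = 1·(-5,-16) = (-5.0000,-16.0000)
o1: d²=256 > ρ²=19 → inactive
o2: d²=17 ≤ ρ²=19; F_rep = 6·(1,4)/17² = (0.0208,0.0830)
F = F_att + ΣF_rep = (-4.9792,-15.9170)
p' = p + 1/8·F = (-3.6224,7.0104)

Fx=-4.9792 Fy=-15.9170 x'=-3.6224 y'=7.0104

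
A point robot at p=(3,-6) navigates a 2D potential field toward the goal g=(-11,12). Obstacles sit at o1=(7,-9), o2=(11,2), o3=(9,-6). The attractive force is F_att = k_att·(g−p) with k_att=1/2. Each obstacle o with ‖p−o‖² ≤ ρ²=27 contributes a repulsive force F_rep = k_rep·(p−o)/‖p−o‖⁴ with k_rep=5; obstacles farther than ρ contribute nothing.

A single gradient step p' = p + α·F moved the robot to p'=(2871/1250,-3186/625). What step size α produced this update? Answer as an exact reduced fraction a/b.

F_att = 1/2·(g−p) = 1/2·(-14,18) = (-7.0000,9.0000)
o1: d²=25 ≤ ρ²=27; F_rep = 5·(-4,3)/25² = (-0.0320,0.0240)
o2: d²=128 > ρ²=27 → inactive
o3: d²=36 > ρ²=27 → inactive
F = F_att + ΣF_rep = (-7.0320,9.0240)
Δp = p'−p = (-0.7032,0.9024); α = Δx/Fx = (-879/1250) / (-879/125) = 1/10
check: Δy/Fy = (564/625) / (1128/125) = 1/10 ✓

α = 1/10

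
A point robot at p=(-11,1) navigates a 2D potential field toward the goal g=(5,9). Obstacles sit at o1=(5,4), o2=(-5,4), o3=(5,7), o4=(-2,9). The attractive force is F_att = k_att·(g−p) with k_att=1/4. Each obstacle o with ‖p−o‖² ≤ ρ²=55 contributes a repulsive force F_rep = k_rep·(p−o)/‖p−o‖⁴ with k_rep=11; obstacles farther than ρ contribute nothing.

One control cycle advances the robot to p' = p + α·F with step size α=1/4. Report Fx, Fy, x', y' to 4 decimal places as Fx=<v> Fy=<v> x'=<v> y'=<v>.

F_att = 1/4·(g−p) = 1/4·(16,8) = (4.0000,2.0000)
o1: d²=265 > ρ²=55 → inactive
o2: d²=45 ≤ ρ²=55; F_rep = 11·(-6,-3)/45² = (-0.0326,-0.0163)
o3: d²=292 > ρ²=55 → inactive
o4: d²=145 > ρ²=55 → inactive
F = F_att + ΣF_rep = (3.9674,1.9837)
p' = p + 1/4·F = (-10.0081,1.4959)

Fx=3.9674 Fy=1.9837 x'=-10.0081 y'=1.4959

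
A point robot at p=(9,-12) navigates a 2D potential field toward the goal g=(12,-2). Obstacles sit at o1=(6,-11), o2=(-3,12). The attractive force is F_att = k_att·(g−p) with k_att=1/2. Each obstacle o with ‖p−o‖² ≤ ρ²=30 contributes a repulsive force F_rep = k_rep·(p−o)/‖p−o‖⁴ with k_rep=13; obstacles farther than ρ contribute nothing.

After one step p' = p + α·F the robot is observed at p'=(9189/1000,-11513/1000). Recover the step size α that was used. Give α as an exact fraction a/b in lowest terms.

α = 1/10

F_att = 1/2·(g−p) = 1/2·(3,10) = (1.5000,5.0000)
o1: d²=10 ≤ ρ²=30; F_rep = 13·(3,-1)/10² = (0.3900,-0.1300)
o2: d²=720 > ρ²=30 → inactive
F = F_att + ΣF_rep = (1.8900,4.8700)
Δp = p'−p = (0.1890,0.4870); α = Δx/Fx = (189/1000) / (189/100) = 1/10
check: Δy/Fy = (487/1000) / (487/100) = 1/10 ✓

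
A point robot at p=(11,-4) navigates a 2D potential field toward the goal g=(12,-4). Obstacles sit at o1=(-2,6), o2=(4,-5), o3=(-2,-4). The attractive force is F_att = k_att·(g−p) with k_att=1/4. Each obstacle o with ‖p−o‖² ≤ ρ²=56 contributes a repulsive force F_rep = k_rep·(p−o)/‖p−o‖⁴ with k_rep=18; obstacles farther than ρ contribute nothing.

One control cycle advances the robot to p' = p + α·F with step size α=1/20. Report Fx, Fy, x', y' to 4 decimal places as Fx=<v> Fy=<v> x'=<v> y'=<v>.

Fx=0.3004 Fy=0.0072 x'=11.0150 y'=-3.9996

F_att = 1/4·(g−p) = 1/4·(1,0) = (0.2500,0.0000)
o1: d²=269 > ρ²=56 → inactive
o2: d²=50 ≤ ρ²=56; F_rep = 18·(7,1)/50² = (0.0504,0.0072)
o3: d²=169 > ρ²=56 → inactive
F = F_att + ΣF_rep = (0.3004,0.0072)
p' = p + 1/20·F = (11.0150,-3.9996)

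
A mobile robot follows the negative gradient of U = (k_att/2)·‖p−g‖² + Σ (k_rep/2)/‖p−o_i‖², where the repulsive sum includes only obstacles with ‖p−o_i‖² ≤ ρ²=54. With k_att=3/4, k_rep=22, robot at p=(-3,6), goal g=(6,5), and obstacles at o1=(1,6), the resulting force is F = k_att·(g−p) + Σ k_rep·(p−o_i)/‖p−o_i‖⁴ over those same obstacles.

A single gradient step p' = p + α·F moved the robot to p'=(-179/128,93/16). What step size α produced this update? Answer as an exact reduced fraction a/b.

F_att = 3/4·(g−p) = 3/4·(9,-1) = (6.7500,-0.7500)
o1: d²=16 ≤ ρ²=54; F_rep = 22·(-4,0)/16² = (-0.3438,0.0000)
F = F_att + ΣF_rep = (6.4062,-0.7500)
Δp = p'−p = (1.6016,-0.1875); α = Δx/Fx = (205/128) / (205/32) = 1/4
check: Δy/Fy = (-3/16) / (-3/4) = 1/4 ✓

α = 1/4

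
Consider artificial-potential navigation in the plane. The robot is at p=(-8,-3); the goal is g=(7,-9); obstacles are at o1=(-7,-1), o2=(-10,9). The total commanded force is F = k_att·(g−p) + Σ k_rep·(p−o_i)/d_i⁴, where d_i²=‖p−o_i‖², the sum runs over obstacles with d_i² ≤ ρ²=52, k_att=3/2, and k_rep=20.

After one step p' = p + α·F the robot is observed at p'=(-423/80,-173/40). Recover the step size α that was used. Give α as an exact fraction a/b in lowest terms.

α = 1/8

F_att = 3/2·(g−p) = 3/2·(15,-6) = (22.5000,-9.0000)
o1: d²=5 ≤ ρ²=52; F_rep = 20·(-1,-2)/5² = (-0.8000,-1.6000)
o2: d²=148 > ρ²=52 → inactive
F = F_att + ΣF_rep = (21.7000,-10.6000)
Δp = p'−p = (2.7125,-1.3250); α = Δx/Fx = (217/80) / (217/10) = 1/8
check: Δy/Fy = (-53/40) / (-53/5) = 1/8 ✓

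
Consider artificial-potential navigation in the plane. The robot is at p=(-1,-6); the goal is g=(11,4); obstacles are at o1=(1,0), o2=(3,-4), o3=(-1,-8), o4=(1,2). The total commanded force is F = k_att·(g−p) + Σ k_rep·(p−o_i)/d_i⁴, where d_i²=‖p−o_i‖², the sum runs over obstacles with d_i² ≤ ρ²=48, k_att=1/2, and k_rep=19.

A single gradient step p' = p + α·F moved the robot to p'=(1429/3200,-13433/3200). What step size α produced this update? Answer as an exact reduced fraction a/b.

F_att = 1/2·(g−p) = 1/2·(12,10) = (6.0000,5.0000)
o1: d²=40 ≤ ρ²=48; F_rep = 19·(-2,-6)/40² = (-0.0238,-0.0712)
o2: d²=20 ≤ ρ²=48; F_rep = 19·(-4,-2)/20² = (-0.1900,-0.0950)
o3: d²=4 ≤ ρ²=48; F_rep = 19·(0,2)/4² = (0.0000,2.3750)
o4: d²=68 > ρ²=48 → inactive
F = F_att + ΣF_rep = (5.7862,7.2088)
Δp = p'−p = (1.4466,1.8022); α = Δx/Fx = (4629/3200) / (4629/800) = 1/4
check: Δy/Fy = (5767/3200) / (5767/800) = 1/4 ✓

α = 1/4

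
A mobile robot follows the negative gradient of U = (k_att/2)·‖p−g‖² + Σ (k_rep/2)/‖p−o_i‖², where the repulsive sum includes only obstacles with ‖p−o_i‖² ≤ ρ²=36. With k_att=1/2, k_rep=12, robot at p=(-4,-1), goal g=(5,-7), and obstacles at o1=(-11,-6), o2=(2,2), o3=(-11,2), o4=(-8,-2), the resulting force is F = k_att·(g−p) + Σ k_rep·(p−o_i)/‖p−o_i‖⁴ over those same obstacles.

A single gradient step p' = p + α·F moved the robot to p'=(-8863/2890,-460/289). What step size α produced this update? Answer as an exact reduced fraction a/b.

F_att = 1/2·(g−p) = 1/2·(9,-6) = (4.5000,-3.0000)
o1: d²=74 > ρ²=36 → inactive
o2: d²=45 > ρ²=36 → inactive
o3: d²=58 > ρ²=36 → inactive
o4: d²=17 ≤ ρ²=36; F_rep = 12·(4,1)/17² = (0.1661,0.0415)
F = F_att + ΣF_rep = (4.6661,-2.9585)
Δp = p'−p = (0.9332,-0.5917); α = Δx/Fx = (2697/2890) / (2697/578) = 1/5
check: Δy/Fy = (-171/289) / (-855/289) = 1/5 ✓

α = 1/5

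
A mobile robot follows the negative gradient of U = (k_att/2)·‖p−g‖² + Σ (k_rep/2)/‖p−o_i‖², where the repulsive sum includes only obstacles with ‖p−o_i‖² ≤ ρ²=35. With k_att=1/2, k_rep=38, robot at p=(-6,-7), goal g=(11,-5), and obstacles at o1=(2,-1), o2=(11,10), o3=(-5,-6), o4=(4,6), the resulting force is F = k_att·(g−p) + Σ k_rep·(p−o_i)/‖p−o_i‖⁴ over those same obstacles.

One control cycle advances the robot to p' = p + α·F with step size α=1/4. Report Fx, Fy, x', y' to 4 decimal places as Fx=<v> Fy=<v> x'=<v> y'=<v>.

Fx=-1.0000 Fy=-8.5000 x'=-6.2500 y'=-9.1250

F_att = 1/2·(g−p) = 1/2·(17,2) = (8.5000,1.0000)
o1: d²=100 > ρ²=35 → inactive
o2: d²=578 > ρ²=35 → inactive
o3: d²=2 ≤ ρ²=35; F_rep = 38·(-1,-1)/2² = (-9.5000,-9.5000)
o4: d²=269 > ρ²=35 → inactive
F = F_att + ΣF_rep = (-1.0000,-8.5000)
p' = p + 1/4·F = (-6.2500,-9.1250)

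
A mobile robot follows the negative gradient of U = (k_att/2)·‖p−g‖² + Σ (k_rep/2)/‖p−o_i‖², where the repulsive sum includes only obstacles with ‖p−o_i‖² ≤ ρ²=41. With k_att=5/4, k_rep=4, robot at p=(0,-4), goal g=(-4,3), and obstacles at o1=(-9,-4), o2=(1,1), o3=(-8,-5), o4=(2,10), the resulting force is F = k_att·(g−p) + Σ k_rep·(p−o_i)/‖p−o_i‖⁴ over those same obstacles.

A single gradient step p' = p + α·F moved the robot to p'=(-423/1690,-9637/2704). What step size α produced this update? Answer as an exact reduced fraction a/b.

F_att = 5/4·(g−p) = 5/4·(-4,7) = (-5.0000,8.7500)
o1: d²=81 > ρ²=41 → inactive
o2: d²=26 ≤ ρ²=41; F_rep = 4·(-1,-5)/26² = (-0.0059,-0.0296)
o3: d²=65 > ρ²=41 → inactive
o4: d²=200 > ρ²=41 → inactive
F = F_att + ΣF_rep = (-5.0059,8.7204)
Δp = p'−p = (-0.2503,0.4360); α = Δx/Fx = (-423/1690) / (-846/169) = 1/20
check: Δy/Fy = (1179/2704) / (5895/676) = 1/20 ✓

α = 1/20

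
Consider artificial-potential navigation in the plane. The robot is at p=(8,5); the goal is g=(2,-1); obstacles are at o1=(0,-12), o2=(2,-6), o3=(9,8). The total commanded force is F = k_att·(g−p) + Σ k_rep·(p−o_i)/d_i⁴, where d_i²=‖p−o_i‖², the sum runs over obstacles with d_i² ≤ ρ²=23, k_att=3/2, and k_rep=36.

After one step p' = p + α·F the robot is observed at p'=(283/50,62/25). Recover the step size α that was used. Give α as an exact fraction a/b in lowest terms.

F_att = 3/2·(g−p) = 3/2·(-6,-6) = (-9.0000,-9.0000)
o1: d²=353 > ρ²=23 → inactive
o2: d²=157 > ρ²=23 → inactive
o3: d²=10 ≤ ρ²=23; F_rep = 36·(-1,-3)/10² = (-0.3600,-1.0800)
F = F_att + ΣF_rep = (-9.3600,-10.0800)
Δp = p'−p = (-2.3400,-2.5200); α = Δx/Fx = (-117/50) / (-234/25) = 1/4
check: Δy/Fy = (-63/25) / (-252/25) = 1/4 ✓

α = 1/4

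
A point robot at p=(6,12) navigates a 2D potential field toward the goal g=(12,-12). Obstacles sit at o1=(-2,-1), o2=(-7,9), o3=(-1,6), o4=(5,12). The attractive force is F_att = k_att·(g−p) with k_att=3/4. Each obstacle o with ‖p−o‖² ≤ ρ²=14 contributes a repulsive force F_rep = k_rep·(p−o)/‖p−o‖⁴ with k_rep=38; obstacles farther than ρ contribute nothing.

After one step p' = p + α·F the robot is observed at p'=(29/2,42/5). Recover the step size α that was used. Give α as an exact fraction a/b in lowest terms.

α = 1/5

F_att = 3/4·(g−p) = 3/4·(6,-24) = (4.5000,-18.0000)
o1: d²=233 > ρ²=14 → inactive
o2: d²=178 > ρ²=14 → inactive
o3: d²=85 > ρ²=14 → inactive
o4: d²=1 ≤ ρ²=14; F_rep = 38·(1,0)/1² = (38.0000,0.0000)
F = F_att + ΣF_rep = (42.5000,-18.0000)
Δp = p'−p = (8.5000,-3.6000); α = Δx/Fx = (17/2) / (85/2) = 1/5
check: Δy/Fy = (-18/5) / (-18) = 1/5 ✓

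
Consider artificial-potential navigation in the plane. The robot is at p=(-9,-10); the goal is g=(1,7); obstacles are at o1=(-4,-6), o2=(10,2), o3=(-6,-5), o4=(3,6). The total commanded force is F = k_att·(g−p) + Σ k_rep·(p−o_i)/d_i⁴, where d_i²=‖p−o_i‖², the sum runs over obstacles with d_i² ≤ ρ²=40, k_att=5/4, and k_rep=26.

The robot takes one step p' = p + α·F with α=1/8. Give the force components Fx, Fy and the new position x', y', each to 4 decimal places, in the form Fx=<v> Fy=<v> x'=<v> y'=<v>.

Fx=12.4325 Fy=21.1375 x'=-7.4459 y'=-7.3578

F_att = 5/4·(g−p) = 5/4·(10,17) = (12.5000,21.2500)
o1: d²=41 > ρ²=40 → inactive
o2: d²=505 > ρ²=40 → inactive
o3: d²=34 ≤ ρ²=40; F_rep = 26·(-3,-5)/34² = (-0.0675,-0.1125)
o4: d²=400 > ρ²=40 → inactive
F = F_att + ΣF_rep = (12.4325,21.1375)
p' = p + 1/8·F = (-7.4459,-7.3578)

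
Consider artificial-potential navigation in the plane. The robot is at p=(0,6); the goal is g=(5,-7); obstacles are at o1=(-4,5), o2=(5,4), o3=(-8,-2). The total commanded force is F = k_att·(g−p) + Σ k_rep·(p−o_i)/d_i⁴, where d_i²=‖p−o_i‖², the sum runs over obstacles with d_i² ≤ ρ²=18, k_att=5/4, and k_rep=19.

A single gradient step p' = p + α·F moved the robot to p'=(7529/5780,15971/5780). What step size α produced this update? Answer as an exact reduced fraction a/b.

F_att = 5/4·(g−p) = 5/4·(5,-13) = (6.2500,-16.2500)
o1: d²=17 ≤ ρ²=18; F_rep = 19·(4,1)/17² = (0.2630,0.0657)
o2: d²=29 > ρ²=18 → inactive
o3: d²=128 > ρ²=18 → inactive
F = F_att + ΣF_rep = (6.5130,-16.1843)
Δp = p'−p = (1.3026,-3.2369); α = Δx/Fx = (7529/5780) / (7529/1156) = 1/5
check: Δy/Fy = (-18709/5780) / (-18709/1156) = 1/5 ✓

α = 1/5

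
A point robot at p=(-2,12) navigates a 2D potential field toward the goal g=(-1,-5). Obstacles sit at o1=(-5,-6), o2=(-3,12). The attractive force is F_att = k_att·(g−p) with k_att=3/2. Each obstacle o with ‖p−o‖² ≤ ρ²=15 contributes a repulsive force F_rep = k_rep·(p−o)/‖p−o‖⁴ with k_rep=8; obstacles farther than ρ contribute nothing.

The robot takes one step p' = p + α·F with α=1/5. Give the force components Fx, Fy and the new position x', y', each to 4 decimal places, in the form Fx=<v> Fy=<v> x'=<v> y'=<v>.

Fx=9.5000 Fy=-25.5000 x'=-0.1000 y'=6.9000

F_att = 3/2·(g−p) = 3/2·(1,-17) = (1.5000,-25.5000)
o1: d²=333 > ρ²=15 → inactive
o2: d²=1 ≤ ρ²=15; F_rep = 8·(1,0)/1² = (8.0000,0.0000)
F = F_att + ΣF_rep = (9.5000,-25.5000)
p' = p + 1/5·F = (-0.1000,6.9000)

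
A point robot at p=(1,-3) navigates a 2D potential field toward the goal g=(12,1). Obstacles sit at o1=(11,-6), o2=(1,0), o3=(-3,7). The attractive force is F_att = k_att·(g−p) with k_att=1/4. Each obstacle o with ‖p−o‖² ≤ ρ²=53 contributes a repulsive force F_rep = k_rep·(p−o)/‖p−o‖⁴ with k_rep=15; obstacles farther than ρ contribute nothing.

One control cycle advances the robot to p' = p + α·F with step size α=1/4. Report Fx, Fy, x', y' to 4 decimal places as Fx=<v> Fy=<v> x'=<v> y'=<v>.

Fx=2.7500 Fy=0.4444 x'=1.6875 y'=-2.8889

F_att = 1/4·(g−p) = 1/4·(11,4) = (2.7500,1.0000)
o1: d²=109 > ρ²=53 → inactive
o2: d²=9 ≤ ρ²=53; F_rep = 15·(0,-3)/9² = (0.0000,-0.5556)
o3: d²=116 > ρ²=53 → inactive
F = F_att + ΣF_rep = (2.7500,0.4444)
p' = p + 1/4·F = (1.6875,-2.8889)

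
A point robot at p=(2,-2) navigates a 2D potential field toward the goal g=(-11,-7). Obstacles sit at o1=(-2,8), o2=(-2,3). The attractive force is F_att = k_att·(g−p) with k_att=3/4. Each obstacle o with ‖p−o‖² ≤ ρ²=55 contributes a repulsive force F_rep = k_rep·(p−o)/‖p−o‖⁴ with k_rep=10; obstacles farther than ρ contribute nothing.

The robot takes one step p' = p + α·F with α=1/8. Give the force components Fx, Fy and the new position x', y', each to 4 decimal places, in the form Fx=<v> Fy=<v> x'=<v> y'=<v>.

F_att = 3/4·(g−p) = 3/4·(-13,-5) = (-9.7500,-3.7500)
o1: d²=116 > ρ²=55 → inactive
o2: d²=41 ≤ ρ²=55; F_rep = 10·(4,-5)/41² = (0.0238,-0.0297)
F = F_att + ΣF_rep = (-9.7262,-3.7797)
p' = p + 1/8·F = (0.7842,-2.4725)

Fx=-9.7262 Fy=-3.7797 x'=0.7842 y'=-2.4725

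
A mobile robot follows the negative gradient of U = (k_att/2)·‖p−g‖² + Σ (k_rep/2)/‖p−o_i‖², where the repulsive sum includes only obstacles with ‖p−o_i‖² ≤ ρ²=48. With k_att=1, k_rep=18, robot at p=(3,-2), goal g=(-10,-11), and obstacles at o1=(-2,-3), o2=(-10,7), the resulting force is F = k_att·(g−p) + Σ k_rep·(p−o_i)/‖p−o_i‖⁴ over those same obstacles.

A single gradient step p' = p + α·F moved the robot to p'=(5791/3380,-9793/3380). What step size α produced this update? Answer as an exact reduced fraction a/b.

F_att = 1·(g−p) = 1·(-13,-9) = (-13.0000,-9.0000)
o1: d²=26 ≤ ρ²=48; F_rep = 18·(5,1)/26² = (0.1331,0.0266)
o2: d²=250 > ρ²=48 → inactive
F = F_att + ΣF_rep = (-12.8669,-8.9734)
Δp = p'−p = (-1.2867,-0.8973); α = Δx/Fx = (-4349/3380) / (-4349/338) = 1/10
check: Δy/Fy = (-3033/3380) / (-3033/338) = 1/10 ✓

α = 1/10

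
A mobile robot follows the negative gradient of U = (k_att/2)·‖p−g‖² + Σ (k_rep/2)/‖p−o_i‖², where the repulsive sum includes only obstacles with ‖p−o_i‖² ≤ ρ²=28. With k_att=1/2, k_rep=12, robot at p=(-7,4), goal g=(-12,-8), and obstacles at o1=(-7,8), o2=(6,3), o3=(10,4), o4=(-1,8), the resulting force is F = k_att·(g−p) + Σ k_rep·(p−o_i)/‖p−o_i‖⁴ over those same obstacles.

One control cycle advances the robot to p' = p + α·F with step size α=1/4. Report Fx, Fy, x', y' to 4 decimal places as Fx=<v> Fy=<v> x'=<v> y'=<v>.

F_att = 1/2·(g−p) = 1/2·(-5,-12) = (-2.5000,-6.0000)
o1: d²=16 ≤ ρ²=28; F_rep = 12·(0,-4)/16² = (0.0000,-0.1875)
o2: d²=170 > ρ²=28 → inactive
o3: d²=289 > ρ²=28 → inactive
o4: d²=52 > ρ²=28 → inactive
F = F_att + ΣF_rep = (-2.5000,-6.1875)
p' = p + 1/4·F = (-7.6250,2.4531)

Fx=-2.5000 Fy=-6.1875 x'=-7.6250 y'=2.4531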